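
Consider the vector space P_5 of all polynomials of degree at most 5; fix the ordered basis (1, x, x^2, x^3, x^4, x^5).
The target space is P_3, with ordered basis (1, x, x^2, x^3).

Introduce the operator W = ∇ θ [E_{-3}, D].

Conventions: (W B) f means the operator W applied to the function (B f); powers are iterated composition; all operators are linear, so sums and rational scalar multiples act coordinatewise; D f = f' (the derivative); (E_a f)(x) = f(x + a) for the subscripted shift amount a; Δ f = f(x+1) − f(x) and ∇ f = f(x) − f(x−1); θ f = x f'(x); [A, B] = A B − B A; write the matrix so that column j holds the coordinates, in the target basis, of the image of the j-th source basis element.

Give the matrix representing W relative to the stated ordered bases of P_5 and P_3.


image of 1: 0
image of x: 0
image of x^2: 0
image of x^3: 0
image of x^4: 0
image of x^5: 0
each image's coordinates form column j of the matrix

the matrix is [[0, 0, 0, 0, 0, 0]; [0, 0, 0, 0, 0, 0]; [0, 0, 0, 0, 0, 0]; [0, 0, 0, 0, 0, 0]] (rows listed top to bottom)


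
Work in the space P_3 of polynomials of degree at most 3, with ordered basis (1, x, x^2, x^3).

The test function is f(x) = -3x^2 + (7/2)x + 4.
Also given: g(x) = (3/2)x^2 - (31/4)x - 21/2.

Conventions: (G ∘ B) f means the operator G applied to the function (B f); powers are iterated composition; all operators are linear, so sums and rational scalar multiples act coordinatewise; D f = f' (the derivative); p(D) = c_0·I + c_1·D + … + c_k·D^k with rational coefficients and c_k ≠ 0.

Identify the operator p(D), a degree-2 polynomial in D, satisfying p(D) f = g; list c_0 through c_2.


c_0 = -1/2, c_1 = 1, c_2 = 2

D^0 f = -3x^2 + (7/2)x + 4
D^1 f = -6x + 7/2
D^2 f = -6
matching coefficients of g against c_0 f + c_1 Df + … from the top degree down determines the c_i
solution: c_0 = -1/2, c_1 = 1, c_2 = 2


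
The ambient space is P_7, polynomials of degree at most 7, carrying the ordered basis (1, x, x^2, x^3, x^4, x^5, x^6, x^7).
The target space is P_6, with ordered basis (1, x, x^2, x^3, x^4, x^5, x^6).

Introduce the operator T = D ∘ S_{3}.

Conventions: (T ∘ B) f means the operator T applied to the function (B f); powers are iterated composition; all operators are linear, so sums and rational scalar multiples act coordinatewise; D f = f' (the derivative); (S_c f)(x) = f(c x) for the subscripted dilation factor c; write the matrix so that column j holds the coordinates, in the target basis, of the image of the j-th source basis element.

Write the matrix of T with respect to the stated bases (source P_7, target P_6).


the matrix is [[0, 3, 0, 0, 0, 0, 0, 0]; [0, 0, 18, 0, 0, 0, 0, 0]; [0, 0, 0, 81, 0, 0, 0, 0]; [0, 0, 0, 0, 324, 0, 0, 0]; [0, 0, 0, 0, 0, 1215, 0, 0]; [0, 0, 0, 0, 0, 0, 4374, 0]; [0, 0, 0, 0, 0, 0, 0, 15309]] (rows listed top to bottom)

image of 1: 0
image of x: 3
image of x^2: 18x
image of x^3: 81x^2
image of x^4: 324x^3
image of x^5: 1215x^4
image of x^6: 4374x^5
image of x^7: 15309x^6
each image's coordinates form column j of the matrix


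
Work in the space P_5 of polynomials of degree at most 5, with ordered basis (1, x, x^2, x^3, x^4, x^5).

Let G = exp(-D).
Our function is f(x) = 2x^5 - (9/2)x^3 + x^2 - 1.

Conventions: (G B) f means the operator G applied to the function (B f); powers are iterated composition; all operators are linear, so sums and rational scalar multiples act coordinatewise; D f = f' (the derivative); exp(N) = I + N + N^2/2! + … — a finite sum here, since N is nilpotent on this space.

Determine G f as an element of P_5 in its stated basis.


order-1 term: -10x^4 + (27/2)x^2 - 2x
order-2 term: 20x^3 - (27/2)x + 1
order-3 term: -20x^2 + 9/2
order-4 term: 10x
order-5 term: -2
the series for exp(-D) f terminates at order 5
exp(-D) f = 2x^5 - 10x^4 + (31/2)x^3 - (11/2)x^2 - (11/2)x + 5/2

the result is g(x) = 2x^5 - 10x^4 + (31/2)x^3 - (11/2)x^2 - (11/2)x + 5/2


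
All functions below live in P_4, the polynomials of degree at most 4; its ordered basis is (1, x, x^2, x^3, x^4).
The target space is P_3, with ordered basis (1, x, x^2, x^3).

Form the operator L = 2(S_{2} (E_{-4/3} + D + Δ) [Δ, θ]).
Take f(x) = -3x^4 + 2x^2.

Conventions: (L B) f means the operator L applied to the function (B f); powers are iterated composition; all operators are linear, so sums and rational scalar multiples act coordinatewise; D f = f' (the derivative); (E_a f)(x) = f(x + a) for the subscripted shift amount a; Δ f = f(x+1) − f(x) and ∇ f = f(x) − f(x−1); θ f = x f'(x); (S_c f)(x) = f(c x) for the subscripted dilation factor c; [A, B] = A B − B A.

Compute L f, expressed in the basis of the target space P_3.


the image equals g(x) = -192x^3 - 480x^2 - 720x - 2032/9

θ f = -12x^4 + 4x^2
Δ θ f = -48x^3 - 72x^2 - 40x - 8
Δ f = -12x^3 - 18x^2 - 8x - 1
θ Δ f = -36x^3 - 36x^2 - 8x
[Δ, θ] f = -12x^3 - 36x^2 - 32x - 8
E_{-4/3} [Δ, θ] f = -12x^3 + 12x^2 - 8/9
D [Δ, θ] f = -36x^2 - 72x - 32
Δ [Δ, θ] f = -36x^2 - 108x - 80
(E_{-4/3} + D + Δ) [Δ, θ] f = -12x^3 - 60x^2 - 180x - 1016/9
S_{2} (E_{-4/3} + D + Δ) [Δ, θ] f = -96x^3 - 240x^2 - 360x - 1016/9
(2(S_{2} (E_{-4/3} + D + Δ) [Δ, θ])) f = -192x^3 - 480x^2 - 720x - 2032/9


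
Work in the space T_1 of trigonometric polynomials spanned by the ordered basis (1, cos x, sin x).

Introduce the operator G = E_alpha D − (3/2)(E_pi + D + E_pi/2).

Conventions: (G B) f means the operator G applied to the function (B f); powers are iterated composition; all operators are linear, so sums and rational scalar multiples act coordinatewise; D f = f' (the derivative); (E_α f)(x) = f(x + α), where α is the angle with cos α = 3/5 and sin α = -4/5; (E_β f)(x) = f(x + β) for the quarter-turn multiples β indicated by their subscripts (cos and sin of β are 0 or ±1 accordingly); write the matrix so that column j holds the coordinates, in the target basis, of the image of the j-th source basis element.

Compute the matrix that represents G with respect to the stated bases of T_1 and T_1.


the matrix is [[-3, 0, 0]; [0, 23/10, -12/5]; [0, 12/5, 23/10]] (rows listed top to bottom)

image of 1: -3
image of cos x: (23/10)cos x + (12/5)sin x
image of sin x: -(12/5)cos x + (23/10)sin x
each image's coordinates form column j of the matrix


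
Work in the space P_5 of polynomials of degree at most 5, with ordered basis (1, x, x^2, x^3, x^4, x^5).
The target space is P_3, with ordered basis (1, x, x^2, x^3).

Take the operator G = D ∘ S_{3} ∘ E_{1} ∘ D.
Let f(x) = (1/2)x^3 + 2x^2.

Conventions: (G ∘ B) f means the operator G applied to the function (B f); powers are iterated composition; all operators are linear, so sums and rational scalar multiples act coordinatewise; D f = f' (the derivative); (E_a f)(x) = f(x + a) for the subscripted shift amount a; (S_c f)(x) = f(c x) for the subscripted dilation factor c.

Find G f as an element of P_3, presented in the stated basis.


D f = (3/2)x^2 + 4x
E_{1} D f = (3/2)x^2 + 7x + 11/2
S_{3} E_{1} D f = (27/2)x^2 + 21x + 11/2
D S_{3} E_{1} D f = 27x + 21

g(x) = 27x + 21


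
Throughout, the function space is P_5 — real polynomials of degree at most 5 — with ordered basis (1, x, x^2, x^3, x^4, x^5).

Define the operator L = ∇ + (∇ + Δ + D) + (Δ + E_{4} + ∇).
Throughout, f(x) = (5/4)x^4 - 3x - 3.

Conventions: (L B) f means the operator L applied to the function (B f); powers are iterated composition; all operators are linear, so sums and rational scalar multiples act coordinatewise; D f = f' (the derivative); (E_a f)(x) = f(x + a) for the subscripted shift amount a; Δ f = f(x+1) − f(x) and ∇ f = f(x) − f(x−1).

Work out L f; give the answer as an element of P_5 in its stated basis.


∇ f = 5x^3 - (15/2)x^2 + 5x - 17/4
∇ f = 5x^3 - (15/2)x^2 + 5x - 17/4
Δ f = 5x^3 + (15/2)x^2 + 5x - 7/4
D f = 5x^3 - 3
(∇ + Δ + D) f = 15x^3 + 10x - 9
Δ f = 5x^3 + (15/2)x^2 + 5x - 7/4
E_{4} f = (5/4)x^4 + 20x^3 + 120x^2 + 317x + 305
∇ f = 5x^3 - (15/2)x^2 + 5x - 17/4
(Δ + E_{4} + ∇) f = (5/4)x^4 + 30x^3 + 120x^2 + 327x + 299
(∇ + (∇ + Δ + D) + (Δ + E_{4} + ∇)) f = (5/4)x^4 + 50x^3 + (225/2)x^2 + 342x + 1143/4

g(x) = (5/4)x^4 + 50x^3 + (225/2)x^2 + 342x + 1143/4


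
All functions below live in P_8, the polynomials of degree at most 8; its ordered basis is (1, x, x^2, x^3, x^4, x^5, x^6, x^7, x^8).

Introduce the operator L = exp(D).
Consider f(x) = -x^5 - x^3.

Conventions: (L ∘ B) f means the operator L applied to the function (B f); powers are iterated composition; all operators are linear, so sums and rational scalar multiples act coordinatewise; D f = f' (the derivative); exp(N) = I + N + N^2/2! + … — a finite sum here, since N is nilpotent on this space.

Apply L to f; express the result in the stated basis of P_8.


g(x) = -x^5 - 5x^4 - 11x^3 - 13x^2 - 8x - 2

order-1 term: -5x^4 - 3x^2
order-2 term: -10x^3 - 3x
order-3 term: -10x^2 - 1
order-4 term: -5x
order-5 term: -1
the series for exp(D) f terminates at order 5
exp(D) f = -x^5 - 5x^4 - 11x^3 - 13x^2 - 8x - 2


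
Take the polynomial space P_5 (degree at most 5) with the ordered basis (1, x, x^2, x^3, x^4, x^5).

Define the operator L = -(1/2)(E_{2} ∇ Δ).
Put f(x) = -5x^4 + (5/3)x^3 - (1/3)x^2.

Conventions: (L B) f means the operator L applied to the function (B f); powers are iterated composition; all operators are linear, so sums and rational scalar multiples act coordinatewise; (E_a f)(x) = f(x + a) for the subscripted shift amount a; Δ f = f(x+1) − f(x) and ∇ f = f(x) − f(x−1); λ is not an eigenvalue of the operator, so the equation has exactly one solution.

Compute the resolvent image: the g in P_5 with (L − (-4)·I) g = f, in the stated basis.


write g with unknown coordinates in the stated basis and equate coefficients in (L − (-4)·I) g = f
solving from the highest basis element down gives g = -(5/4)x^4 + (5/12)x^3 - (47/24)x^2 - (115/16)x - 737/96
check: L g = (15/2)x^2 + (115/4)x + 737/24
so L g − (-4)·g = -5x^4 + (5/3)x^3 - (1/3)x^2 = f ✓

the result is g(x) = -(5/4)x^4 + (5/12)x^3 - (47/24)x^2 - (115/16)x - 737/96


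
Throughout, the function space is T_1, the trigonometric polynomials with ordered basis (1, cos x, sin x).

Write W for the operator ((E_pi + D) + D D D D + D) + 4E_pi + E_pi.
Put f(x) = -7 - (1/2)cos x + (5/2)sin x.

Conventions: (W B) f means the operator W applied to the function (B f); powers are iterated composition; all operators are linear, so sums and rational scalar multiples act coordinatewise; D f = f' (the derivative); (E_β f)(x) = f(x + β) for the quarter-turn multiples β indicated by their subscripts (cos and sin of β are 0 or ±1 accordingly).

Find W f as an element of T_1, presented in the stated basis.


the image equals g(x) = -42 + (15/2)cos x - (23/2)sin x

E_pi f = -7 + (1/2)cos x - (5/2)sin x
D f = (5/2)cos x + (1/2)sin x
(E_pi + D) f = -7 + 3cos x - 2sin x
D f = (5/2)cos x + (1/2)sin x
D D f = (1/2)cos x - (5/2)sin x
D D D f = -(5/2)cos x - (1/2)sin x
D D D D f = -(1/2)cos x + (5/2)sin x
D f = (5/2)cos x + (1/2)sin x
((E_pi + D) + D D D D + D) f = -7 + 5cos x + sin x
E_pi f = -7 + (1/2)cos x - (5/2)sin x
(4E_pi) f = -28 + 2cos x - 10sin x
E_pi f = -7 + (1/2)cos x - (5/2)sin x
(((E_pi + D) + D D D D + D) + 4E_pi + E_pi) f = -42 + (15/2)cos x - (23/2)sin x


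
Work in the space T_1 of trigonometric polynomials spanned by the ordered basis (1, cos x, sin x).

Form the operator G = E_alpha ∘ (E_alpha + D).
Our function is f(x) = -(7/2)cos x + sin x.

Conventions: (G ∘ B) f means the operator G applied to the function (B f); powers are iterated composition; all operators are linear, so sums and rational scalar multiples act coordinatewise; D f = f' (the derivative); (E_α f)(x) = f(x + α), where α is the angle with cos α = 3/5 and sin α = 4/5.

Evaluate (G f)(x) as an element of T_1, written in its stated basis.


E_alpha f = -(13/10)cos x + (17/5)sin x
D f = cos x + (7/2)sin x
(E_alpha + D) f = -(3/10)cos x + (69/10)sin x
E_alpha (E_alpha + D) f = (267/50)cos x + (219/50)sin x

the result is g(x) = (267/50)cos x + (219/50)sin x


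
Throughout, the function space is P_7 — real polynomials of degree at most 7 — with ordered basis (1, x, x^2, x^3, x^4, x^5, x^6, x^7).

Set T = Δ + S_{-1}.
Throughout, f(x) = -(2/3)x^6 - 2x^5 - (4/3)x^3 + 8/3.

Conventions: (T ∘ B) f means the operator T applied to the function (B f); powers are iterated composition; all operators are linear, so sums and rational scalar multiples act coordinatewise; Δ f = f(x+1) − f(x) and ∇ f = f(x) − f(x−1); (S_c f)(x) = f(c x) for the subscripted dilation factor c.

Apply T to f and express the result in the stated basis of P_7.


Δ f = -4x^5 - 20x^4 - (100/3)x^3 - 34x^2 - 18x - 4
S_{-1} f = -(2/3)x^6 + 2x^5 + (4/3)x^3 + 8/3
(Δ + S_{-1}) f = -(2/3)x^6 - 2x^5 - 20x^4 - 32x^3 - 34x^2 - 18x - 4/3

the result is g(x) = -(2/3)x^6 - 2x^5 - 20x^4 - 32x^3 - 34x^2 - 18x - 4/3


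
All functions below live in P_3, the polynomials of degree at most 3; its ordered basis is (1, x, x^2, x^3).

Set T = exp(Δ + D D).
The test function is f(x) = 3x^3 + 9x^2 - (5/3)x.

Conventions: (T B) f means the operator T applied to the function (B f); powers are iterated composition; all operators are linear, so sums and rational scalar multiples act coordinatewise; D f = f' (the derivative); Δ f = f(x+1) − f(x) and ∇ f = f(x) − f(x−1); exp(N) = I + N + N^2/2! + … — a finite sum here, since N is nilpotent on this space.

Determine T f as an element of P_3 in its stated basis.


order-1 term: 9x^2 + 45x + 85/3
order-2 term: 9x + 36
order-3 term: 3
the series for exp(Δ + D D) f terminates at order 3
exp(Δ + D D) f = 3x^3 + 18x^2 + (157/3)x + 202/3

the image equals g(x) = 3x^3 + 18x^2 + (157/3)x + 202/3


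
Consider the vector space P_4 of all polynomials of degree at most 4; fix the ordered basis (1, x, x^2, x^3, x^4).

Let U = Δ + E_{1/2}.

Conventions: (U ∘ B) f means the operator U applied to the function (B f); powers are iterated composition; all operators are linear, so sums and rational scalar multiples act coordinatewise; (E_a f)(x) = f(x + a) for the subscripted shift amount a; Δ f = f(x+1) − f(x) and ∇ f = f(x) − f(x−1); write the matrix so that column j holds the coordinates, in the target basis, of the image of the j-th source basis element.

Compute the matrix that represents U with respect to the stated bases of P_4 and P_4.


image of 1: 1
image of x: x + 3/2
image of x^2: x^2 + 3x + 5/4
image of x^3: x^3 + (9/2)x^2 + (15/4)x + 9/8
image of x^4: x^4 + 6x^3 + (15/2)x^2 + (9/2)x + 17/16
each image's coordinates form column j of the matrix

the matrix is [[1, 3/2, 5/4, 9/8, 17/16]; [0, 1, 3, 15/4, 9/2]; [0, 0, 1, 9/2, 15/2]; [0, 0, 0, 1, 6]; [0, 0, 0, 0, 1]] (rows listed top to bottom)


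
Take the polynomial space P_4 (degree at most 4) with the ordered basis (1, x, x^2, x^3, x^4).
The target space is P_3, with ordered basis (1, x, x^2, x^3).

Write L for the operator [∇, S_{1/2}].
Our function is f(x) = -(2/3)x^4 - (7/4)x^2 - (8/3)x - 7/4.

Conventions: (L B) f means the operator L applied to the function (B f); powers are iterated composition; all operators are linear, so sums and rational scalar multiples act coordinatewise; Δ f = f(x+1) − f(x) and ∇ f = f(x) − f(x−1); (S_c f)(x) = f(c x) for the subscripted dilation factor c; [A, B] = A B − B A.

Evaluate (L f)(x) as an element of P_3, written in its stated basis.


g(x) = (1/6)x^3 - (3/4)x^2 + (49/24)x - 29/48

S_{1/2} f = -(1/24)x^4 - (7/16)x^2 - (4/3)x - 7/4
∇ S_{1/2} f = -(1/6)x^3 + (1/4)x^2 - (25/24)x - 41/48
∇ f = -(8/3)x^3 + 4x^2 - (37/6)x - 1/4
S_{1/2} ∇ f = -(1/3)x^3 + x^2 - (37/12)x - 1/4
[∇, S_{1/2}] f = (1/6)x^3 - (3/4)x^2 + (49/24)x - 29/48


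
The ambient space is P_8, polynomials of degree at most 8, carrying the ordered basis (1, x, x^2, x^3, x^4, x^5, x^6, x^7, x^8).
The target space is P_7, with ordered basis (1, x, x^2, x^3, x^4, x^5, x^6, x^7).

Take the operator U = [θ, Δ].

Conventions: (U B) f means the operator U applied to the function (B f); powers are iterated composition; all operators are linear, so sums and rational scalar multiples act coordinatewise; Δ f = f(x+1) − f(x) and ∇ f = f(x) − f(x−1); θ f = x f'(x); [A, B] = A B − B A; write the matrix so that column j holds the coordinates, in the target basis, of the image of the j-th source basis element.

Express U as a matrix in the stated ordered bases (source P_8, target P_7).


image of 1: 0
image of x: -1
image of x^2: -2x - 2
image of x^3: -3x^2 - 6x - 3
image of x^4: -4x^3 - 12x^2 - 12x - 4
image of x^5: -5x^4 - 20x^3 - 30x^2 - 20x - 5
image of x^6: -6x^5 - 30x^4 - 60x^3 - 60x^2 - 30x - 6
image of x^7: -7x^6 - 42x^5 - 105x^4 - 140x^3 - 105x^2 - 42x - 7
image of x^8: -8x^7 - 56x^6 - 168x^5 - 280x^4 - 280x^3 - 168x^2 - 56x - 8
each image's coordinates form column j of the matrix

the matrix is [[0, -1, -2, -3, -4, -5, -6, -7, -8]; [0, 0, -2, -6, -12, -20, -30, -42, -56]; [0, 0, 0, -3, -12, -30, -60, -105, -168]; [0, 0, 0, 0, -4, -20, -60, -140, -280]; [0, 0, 0, 0, 0, -5, -30, -105, -280]; [0, 0, 0, 0, 0, 0, -6, -42, -168]; [0, 0, 0, 0, 0, 0, 0, -7, -56]; [0, 0, 0, 0, 0, 0, 0, 0, -8]] (rows listed top to bottom)


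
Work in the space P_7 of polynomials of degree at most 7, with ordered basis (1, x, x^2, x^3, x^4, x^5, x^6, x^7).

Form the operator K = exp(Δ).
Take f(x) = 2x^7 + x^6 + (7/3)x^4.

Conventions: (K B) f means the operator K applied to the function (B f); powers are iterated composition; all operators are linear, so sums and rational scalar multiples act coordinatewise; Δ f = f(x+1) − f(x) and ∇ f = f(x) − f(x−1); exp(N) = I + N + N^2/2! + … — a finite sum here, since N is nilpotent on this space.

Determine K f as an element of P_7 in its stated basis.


order-1 term: 14x^6 + 48x^5 + 85x^4 + (298/3)x^3 + 71x^2 + (88/3)x + 16/3
order-2 term: 42x^5 + 225x^4 + 550x^3 + 749x^2 + 552x + 520/3
order-3 term: 70x^4 + 440x^3 + 1140x^2 + (4258/3)x + 706
order-4 term: 70x^3 + 435x^2 + 970x + 2302/3
order-5 term: 42x^2 + 216x + 295
order-6 term: 14x + 43
order-7 term: 2
the series for exp(Δ) f terminates at order 7
exp(Δ) f = 2x^7 + 15x^6 + 90x^5 + (1147/3)x^4 + (3478/3)x^3 + 2437x^2 + (9602/3)x + 1992

the result is g(x) = 2x^7 + 15x^6 + 90x^5 + (1147/3)x^4 + (3478/3)x^3 + 2437x^2 + (9602/3)x + 1992


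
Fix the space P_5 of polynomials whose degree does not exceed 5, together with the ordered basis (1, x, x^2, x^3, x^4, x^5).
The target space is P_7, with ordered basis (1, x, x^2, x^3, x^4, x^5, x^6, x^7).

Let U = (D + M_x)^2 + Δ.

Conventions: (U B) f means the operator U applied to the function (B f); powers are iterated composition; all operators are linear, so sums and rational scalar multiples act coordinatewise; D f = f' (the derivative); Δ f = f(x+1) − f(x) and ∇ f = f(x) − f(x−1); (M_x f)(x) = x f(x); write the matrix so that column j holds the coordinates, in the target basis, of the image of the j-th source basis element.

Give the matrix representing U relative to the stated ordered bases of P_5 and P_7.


the matrix is [[1, 1, 3, 1, 1, 1]; [0, 3, 2, 9, 4, 5]; [1, 0, 5, 3, 18, 10]; [0, 1, 0, 7, 4, 30]; [0, 0, 1, 0, 9, 5]; [0, 0, 0, 1, 0, 11]; [0, 0, 0, 0, 1, 0]; [0, 0, 0, 0, 0, 1]] (rows listed top to bottom)

image of 1: x^2 + 1
image of x: x^3 + 3x + 1
image of x^2: x^4 + 5x^2 + 2x + 3
image of x^3: x^5 + 7x^3 + 3x^2 + 9x + 1
image of x^4: x^6 + 9x^4 + 4x^3 + 18x^2 + 4x + 1
image of x^5: x^7 + 11x^5 + 5x^4 + 30x^3 + 10x^2 + 5x + 1
each image's coordinates form column j of the matrix


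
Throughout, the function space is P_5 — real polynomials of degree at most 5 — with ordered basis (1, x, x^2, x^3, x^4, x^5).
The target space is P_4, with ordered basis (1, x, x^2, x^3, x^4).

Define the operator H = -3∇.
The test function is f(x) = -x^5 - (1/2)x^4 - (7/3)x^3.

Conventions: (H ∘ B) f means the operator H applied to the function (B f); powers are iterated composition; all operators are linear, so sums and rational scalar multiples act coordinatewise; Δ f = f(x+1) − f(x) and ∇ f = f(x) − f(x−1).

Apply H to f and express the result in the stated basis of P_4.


the result is g(x) = 15x^4 - 24x^3 + 42x^2 - 30x + 17/2

∇ f = -5x^4 + 8x^3 - 14x^2 + 10x - 17/6
(-3∇) f = 15x^4 - 24x^3 + 42x^2 - 30x + 17/2


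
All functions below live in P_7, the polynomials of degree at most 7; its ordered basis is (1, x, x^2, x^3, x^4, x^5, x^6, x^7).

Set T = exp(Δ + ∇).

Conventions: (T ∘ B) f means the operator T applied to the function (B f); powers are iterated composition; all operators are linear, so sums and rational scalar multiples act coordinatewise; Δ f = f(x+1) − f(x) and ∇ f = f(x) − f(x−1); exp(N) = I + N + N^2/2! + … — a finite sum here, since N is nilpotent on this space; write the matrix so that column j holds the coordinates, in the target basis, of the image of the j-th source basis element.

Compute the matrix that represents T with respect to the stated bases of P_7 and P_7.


image of 1: 1
image of x: x + 2
image of x^2: x^2 + 4x + 4
image of x^3: x^3 + 6x^2 + 12x + 10
image of x^4: x^4 + 8x^3 + 24x^2 + 40x + 32
image of x^5: x^5 + 10x^4 + 40x^3 + 100x^2 + 160x + 114
image of x^6: x^6 + 12x^5 + 60x^4 + 200x^3 + 480x^2 + 684x + 448
image of x^7: x^7 + 14x^6 + 84x^5 + 350x^4 + 1120x^3 + 2394x^2 + 3136x + 1978
each image's coordinates form column j of the matrix

the matrix is [[1, 2, 4, 10, 32, 114, 448, 1978]; [0, 1, 4, 12, 40, 160, 684, 3136]; [0, 0, 1, 6, 24, 100, 480, 2394]; [0, 0, 0, 1, 8, 40, 200, 1120]; [0, 0, 0, 0, 1, 10, 60, 350]; [0, 0, 0, 0, 0, 1, 12, 84]; [0, 0, 0, 0, 0, 0, 1, 14]; [0, 0, 0, 0, 0, 0, 0, 1]] (rows listed top to bottom)


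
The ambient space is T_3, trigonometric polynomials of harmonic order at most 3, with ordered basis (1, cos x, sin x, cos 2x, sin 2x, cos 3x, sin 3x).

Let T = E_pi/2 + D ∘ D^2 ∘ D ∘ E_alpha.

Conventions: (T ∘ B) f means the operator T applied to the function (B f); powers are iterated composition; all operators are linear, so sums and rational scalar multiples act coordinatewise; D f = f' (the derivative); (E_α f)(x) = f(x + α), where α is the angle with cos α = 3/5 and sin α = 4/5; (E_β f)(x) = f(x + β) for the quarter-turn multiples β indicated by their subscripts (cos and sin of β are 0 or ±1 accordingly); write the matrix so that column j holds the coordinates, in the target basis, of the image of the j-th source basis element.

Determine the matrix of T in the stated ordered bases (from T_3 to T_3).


the matrix is [[1, 0, 0, 0, 0, 0, 0]; [0, 3/5, 9/5, 0, 0, 0, 0]; [0, -9/5, 3/5, 0, 0, 0, 0]; [0, 0, 0, -137/25, 384/25, 0, 0]; [0, 0, 0, -384/25, -137/25, 0, 0]; [0, 0, 0, 0, 0, -9477/125, 3439/125]; [0, 0, 0, 0, 0, -3439/125, -9477/125]] (rows listed top to bottom)

image of 1: 1
image of cos x: (3/5)cos x - (9/5)sin x
image of sin x: (9/5)cos x + (3/5)sin x
image of cos 2x: -(137/25)cos 2x - (384/25)sin 2x
image of sin 2x: (384/25)cos 2x - (137/25)sin 2x
image of cos 3x: -(9477/125)cos 3x - (3439/125)sin 3x
image of sin 3x: (3439/125)cos 3x - (9477/125)sin 3x
each image's coordinates form column j of the matrix


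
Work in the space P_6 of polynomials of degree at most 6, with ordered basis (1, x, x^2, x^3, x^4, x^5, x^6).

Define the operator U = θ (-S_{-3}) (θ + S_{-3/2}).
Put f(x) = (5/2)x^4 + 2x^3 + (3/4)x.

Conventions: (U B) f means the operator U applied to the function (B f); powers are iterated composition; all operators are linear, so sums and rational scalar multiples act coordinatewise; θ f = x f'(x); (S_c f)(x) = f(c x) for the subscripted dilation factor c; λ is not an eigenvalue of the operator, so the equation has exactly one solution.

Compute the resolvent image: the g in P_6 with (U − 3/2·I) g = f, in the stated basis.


the image equals g(x) = -(10/11751)x^4 - (16/255)x^3 - (1/4)x

write g with unknown coordinates in the stated basis and equate coefficients in (U − 3/2·I) g = f
solving from the highest basis element down gives g = -(10/11751)x^4 - (16/255)x^3 - (1/4)x
check: U g = (19575/7834)x^4 + (162/85)x^3 + (3/8)x
so U g − 3/2·g = (5/2)x^4 + 2x^3 + (3/4)x = f ✓


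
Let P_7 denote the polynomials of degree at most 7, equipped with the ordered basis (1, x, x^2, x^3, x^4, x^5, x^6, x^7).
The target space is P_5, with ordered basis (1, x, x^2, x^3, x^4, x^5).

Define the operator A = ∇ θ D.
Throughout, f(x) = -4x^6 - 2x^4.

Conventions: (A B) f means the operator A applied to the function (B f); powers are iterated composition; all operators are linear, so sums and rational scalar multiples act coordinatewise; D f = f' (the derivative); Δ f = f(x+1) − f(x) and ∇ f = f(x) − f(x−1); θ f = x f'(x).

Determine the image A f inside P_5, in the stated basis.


D f = -24x^5 - 8x^3
θ D f = -120x^5 - 24x^3
∇ (θ D) f = -600x^4 + 1200x^3 - 1272x^2 + 672x - 144

the result is g(x) = -600x^4 + 1200x^3 - 1272x^2 + 672x - 144


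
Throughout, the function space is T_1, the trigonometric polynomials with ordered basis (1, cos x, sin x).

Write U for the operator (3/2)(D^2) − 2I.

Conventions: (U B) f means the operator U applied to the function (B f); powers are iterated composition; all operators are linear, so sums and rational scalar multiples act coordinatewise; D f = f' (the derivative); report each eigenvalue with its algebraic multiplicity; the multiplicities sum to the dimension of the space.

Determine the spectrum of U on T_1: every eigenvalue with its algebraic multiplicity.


image of 1: -2
image of cos x: -(7/2)cos x
image of sin x: -(7/2)sin x
the matrix is diagonal; its diagonal is (-2, -7/2, -7/2)
for a triangular matrix the eigenvalues are the diagonal entries, with algebraic multiplicity their repetition count

λ = -7/2 (multiplicity 2), λ = -2 (multiplicity 1)


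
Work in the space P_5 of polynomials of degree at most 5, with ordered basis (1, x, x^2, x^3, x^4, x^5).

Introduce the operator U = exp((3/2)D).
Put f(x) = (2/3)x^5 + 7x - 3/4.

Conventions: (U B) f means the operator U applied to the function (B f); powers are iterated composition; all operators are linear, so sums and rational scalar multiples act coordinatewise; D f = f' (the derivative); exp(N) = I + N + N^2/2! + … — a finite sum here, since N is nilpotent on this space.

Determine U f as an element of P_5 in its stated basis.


the image equals g(x) = (2/3)x^5 + 5x^4 + 15x^3 + (45/2)x^2 + (191/8)x + 237/16

order-1 term: 5x^4 + 21/2
order-2 term: 15x^3
order-3 term: (45/2)x^2
order-4 term: (135/8)x
order-5 term: 81/16
the series for exp((3/2)D) f terminates at order 5
exp((3/2)D) f = (2/3)x^5 + 5x^4 + 15x^3 + (45/2)x^2 + (191/8)x + 237/16


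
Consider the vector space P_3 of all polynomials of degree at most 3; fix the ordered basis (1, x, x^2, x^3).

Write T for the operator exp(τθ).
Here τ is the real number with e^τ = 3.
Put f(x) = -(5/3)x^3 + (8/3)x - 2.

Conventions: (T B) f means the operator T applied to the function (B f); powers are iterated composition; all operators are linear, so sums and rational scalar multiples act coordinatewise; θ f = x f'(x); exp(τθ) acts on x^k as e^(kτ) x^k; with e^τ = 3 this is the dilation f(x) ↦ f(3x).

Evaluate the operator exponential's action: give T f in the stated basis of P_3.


exp(τθ) x^k = e^(kτ) x^k; with e^τ = 3 this sends x^k to 3^k x^k
x ↦ 3 x
x^3 ↦ 27 x^3
applying this coordinatewise to f: exp(τθ) f = -45x^3 + 8x - 2

the result is g(x) = -45x^3 + 8x - 2


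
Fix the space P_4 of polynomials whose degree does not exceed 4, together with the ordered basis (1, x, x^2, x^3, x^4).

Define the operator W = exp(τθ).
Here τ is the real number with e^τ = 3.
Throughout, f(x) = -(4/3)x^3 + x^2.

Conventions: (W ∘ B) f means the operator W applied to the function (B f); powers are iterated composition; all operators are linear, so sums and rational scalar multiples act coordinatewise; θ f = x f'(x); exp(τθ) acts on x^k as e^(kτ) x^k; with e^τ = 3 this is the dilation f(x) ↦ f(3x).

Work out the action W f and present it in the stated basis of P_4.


the result is g(x) = -36x^3 + 9x^2

exp(τθ) x^k = e^(kτ) x^k; with e^τ = 3 this sends x^k to 3^k x^k
x^2 ↦ 9 x^2
x^3 ↦ 27 x^3
applying this coordinatewise to f: exp(τθ) f = -36x^3 + 9x^2


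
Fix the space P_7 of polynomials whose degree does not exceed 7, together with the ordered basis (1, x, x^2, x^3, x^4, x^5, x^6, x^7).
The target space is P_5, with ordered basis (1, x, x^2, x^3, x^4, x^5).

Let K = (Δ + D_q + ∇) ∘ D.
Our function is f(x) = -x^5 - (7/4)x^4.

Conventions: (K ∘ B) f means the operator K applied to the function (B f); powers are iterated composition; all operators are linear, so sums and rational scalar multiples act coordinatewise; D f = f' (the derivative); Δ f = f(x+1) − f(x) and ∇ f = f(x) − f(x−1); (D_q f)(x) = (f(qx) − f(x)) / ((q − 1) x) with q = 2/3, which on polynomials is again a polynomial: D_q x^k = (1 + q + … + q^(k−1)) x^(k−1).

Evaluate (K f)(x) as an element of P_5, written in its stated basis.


D f = -5x^4 - 7x^3
Δ D f = -20x^3 - 51x^2 - 41x - 12
D_q D f = -(325/27)x^3 - (133/9)x^2
∇ D f = -20x^3 + 9x^2 + x - 2
(Δ + D_q + ∇) D f = -(1405/27)x^3 - (511/9)x^2 - 40x - 14

the image equals g(x) = -(1405/27)x^3 - (511/9)x^2 - 40x - 14


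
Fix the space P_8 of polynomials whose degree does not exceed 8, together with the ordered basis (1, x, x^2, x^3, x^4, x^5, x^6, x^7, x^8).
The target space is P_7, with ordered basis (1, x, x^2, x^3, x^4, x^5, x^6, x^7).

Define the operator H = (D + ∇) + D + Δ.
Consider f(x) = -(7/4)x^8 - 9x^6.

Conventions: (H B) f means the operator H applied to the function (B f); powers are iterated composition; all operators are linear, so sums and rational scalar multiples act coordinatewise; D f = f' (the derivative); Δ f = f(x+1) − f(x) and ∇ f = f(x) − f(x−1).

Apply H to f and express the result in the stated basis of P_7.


D f = -14x^7 - 54x^5
∇ f = -14x^7 + 49x^6 - 152x^5 + (515/2)x^4 - 278x^3 + 184x^2 - 68x + 43/4
(D + ∇) f = -28x^7 + 49x^6 - 206x^5 + (515/2)x^4 - 278x^3 + 184x^2 - 68x + 43/4
D f = -14x^7 - 54x^5
Δ f = -14x^7 - 49x^6 - 152x^5 - (515/2)x^4 - 278x^3 - 184x^2 - 68x - 43/4
((D + ∇) + D + Δ) f = -56x^7 - 412x^5 - 556x^3 - 136x

g(x) = -56x^7 - 412x^5 - 556x^3 - 136x


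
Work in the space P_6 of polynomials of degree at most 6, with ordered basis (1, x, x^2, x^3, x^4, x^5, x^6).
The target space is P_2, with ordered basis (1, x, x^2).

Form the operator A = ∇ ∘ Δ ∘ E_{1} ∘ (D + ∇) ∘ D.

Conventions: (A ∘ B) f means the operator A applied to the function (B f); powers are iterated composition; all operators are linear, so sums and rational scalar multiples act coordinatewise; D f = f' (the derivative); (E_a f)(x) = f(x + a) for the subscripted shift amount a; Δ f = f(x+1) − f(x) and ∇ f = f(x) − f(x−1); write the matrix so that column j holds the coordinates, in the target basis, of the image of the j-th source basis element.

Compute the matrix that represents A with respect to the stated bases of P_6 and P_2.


the matrix is [[0, 0, 0, 0, 48, 180, 600]; [0, 0, 0, 0, 0, 240, 1080]; [0, 0, 0, 0, 0, 0, 720]] (rows listed top to bottom)

image of 1: 0
image of x: 0
image of x^2: 0
image of x^3: 0
image of x^4: 48
image of x^5: 240x + 180
image of x^6: 720x^2 + 1080x + 600
each image's coordinates form column j of the matrix


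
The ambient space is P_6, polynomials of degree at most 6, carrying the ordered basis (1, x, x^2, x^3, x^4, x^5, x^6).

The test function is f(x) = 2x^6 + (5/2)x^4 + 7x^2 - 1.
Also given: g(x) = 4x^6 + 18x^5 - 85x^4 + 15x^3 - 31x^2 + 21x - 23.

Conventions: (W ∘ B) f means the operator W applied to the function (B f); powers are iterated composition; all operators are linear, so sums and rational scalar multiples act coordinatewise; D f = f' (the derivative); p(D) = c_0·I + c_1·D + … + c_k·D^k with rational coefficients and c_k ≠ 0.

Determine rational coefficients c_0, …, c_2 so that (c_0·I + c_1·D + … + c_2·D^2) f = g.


c_0 = 2, c_1 = 3/2, c_2 = -3/2

D^0 f = 2x^6 + (5/2)x^4 + 7x^2 - 1
D^1 f = 12x^5 + 10x^3 + 14x
D^2 f = 60x^4 + 30x^2 + 14
matching coefficients of g against c_0 f + c_1 Df + … from the top degree down determines the c_i
solution: c_0 = 2, c_1 = 3/2, c_2 = -3/2


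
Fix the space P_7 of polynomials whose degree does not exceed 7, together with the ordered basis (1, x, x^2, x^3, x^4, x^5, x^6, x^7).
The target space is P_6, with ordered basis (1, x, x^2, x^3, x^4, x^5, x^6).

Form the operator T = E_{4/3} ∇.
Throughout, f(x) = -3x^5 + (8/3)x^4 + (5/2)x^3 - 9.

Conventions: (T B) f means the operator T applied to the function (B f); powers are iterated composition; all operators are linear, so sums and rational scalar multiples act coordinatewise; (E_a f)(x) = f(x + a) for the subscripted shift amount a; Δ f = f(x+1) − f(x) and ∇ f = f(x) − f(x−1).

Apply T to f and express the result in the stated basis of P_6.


the image equals g(x) = -15x^4 - (118/3)x^3 - (215/6)x^2 - (59/6)x + 259/162

∇ f = -15x^4 + (122/3)x^3 - (77/2)x^2 + (109/6)x - 19/6
E_{4/3} ∇ f = -15x^4 - (118/3)x^3 - (215/6)x^2 - (59/6)x + 259/162


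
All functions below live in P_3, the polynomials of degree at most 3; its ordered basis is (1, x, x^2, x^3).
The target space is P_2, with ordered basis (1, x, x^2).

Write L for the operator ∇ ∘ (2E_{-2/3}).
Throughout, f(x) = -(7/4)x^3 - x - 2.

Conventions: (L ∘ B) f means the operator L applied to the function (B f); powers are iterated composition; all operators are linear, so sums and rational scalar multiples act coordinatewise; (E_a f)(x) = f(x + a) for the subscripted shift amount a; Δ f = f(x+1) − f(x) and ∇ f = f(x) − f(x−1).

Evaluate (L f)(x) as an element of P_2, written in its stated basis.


the result is g(x) = -(21/2)x^2 + (49/2)x - 103/6

E_{-2/3} f = -(7/4)x^3 + (7/2)x^2 - (10/3)x - 22/27
(2E_{-2/3}) f = -(7/2)x^3 + 7x^2 - (20/3)x - 44/27
∇ (2E_{-2/3}) f = -(21/2)x^2 + (49/2)x - 103/6


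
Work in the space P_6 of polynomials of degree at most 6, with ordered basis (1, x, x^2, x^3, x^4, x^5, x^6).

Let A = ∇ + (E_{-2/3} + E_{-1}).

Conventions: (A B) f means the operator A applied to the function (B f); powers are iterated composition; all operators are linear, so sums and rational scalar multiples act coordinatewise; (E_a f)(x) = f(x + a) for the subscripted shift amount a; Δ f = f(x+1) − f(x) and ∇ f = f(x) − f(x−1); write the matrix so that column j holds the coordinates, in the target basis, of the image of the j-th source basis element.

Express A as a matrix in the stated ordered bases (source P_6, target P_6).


the matrix is [[2, -2/3, 4/9, -8/27, 16/81, -32/243, 64/729]; [0, 2, -4/3, 4/3, -32/27, 80/81, -64/81]; [0, 0, 2, -2, 8/3, -80/27, 80/27]; [0, 0, 0, 2, -8/3, 40/9, -160/27]; [0, 0, 0, 0, 2, -10/3, 20/3]; [0, 0, 0, 0, 0, 2, -4]; [0, 0, 0, 0, 0, 0, 2]] (rows listed top to bottom)

image of 1: 2
image of x: 2x - 2/3
image of x^2: 2x^2 - (4/3)x + 4/9
image of x^3: 2x^3 - 2x^2 + (4/3)x - 8/27
image of x^4: 2x^4 - (8/3)x^3 + (8/3)x^2 - (32/27)x + 16/81
image of x^5: 2x^5 - (10/3)x^4 + (40/9)x^3 - (80/27)x^2 + (80/81)x - 32/243
image of x^6: 2x^6 - 4x^5 + (20/3)x^4 - (160/27)x^3 + (80/27)x^2 - (64/81)x + 64/729
each image's coordinates form column j of the matrix


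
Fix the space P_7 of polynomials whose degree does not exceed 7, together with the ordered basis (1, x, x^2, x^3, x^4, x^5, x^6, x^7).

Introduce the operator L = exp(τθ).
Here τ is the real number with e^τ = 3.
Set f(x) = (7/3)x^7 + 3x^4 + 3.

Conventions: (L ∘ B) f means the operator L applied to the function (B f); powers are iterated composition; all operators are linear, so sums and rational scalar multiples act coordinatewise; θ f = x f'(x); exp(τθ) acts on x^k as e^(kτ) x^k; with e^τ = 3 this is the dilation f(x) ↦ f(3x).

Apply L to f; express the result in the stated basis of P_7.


exp(τθ) x^k = e^(kτ) x^k; with e^τ = 3 this sends x^k to 3^k x^k
x^4 ↦ 81 x^4
x^7 ↦ 2187 x^7
applying this coordinatewise to f: exp(τθ) f = 5103x^7 + 243x^4 + 3

the result is g(x) = 5103x^7 + 243x^4 + 3


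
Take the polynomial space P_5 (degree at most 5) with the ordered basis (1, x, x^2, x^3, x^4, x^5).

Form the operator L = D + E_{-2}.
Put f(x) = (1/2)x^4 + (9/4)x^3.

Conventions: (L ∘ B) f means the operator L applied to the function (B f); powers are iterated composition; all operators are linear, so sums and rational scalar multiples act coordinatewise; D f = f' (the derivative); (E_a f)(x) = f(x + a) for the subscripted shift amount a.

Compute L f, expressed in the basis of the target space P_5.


g(x) = (1/2)x^4 + (1/4)x^3 + (21/4)x^2 + 11x - 10

D f = 2x^3 + (27/4)x^2
E_{-2} f = (1/2)x^4 - (7/4)x^3 - (3/2)x^2 + 11x - 10
(D + E_{-2}) f = (1/2)x^4 + (1/4)x^3 + (21/4)x^2 + 11x - 10


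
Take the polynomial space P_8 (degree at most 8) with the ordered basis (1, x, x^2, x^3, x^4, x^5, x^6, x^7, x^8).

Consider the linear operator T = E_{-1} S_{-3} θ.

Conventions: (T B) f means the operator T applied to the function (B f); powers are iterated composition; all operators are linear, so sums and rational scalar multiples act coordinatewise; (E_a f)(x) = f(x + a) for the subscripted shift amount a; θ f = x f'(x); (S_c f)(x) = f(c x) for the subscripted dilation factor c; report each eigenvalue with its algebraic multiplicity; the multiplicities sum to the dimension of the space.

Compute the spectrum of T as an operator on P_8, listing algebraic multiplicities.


λ = -15309 (multiplicity 1), λ = -1215 (multiplicity 1), λ = -81 (multiplicity 1), λ = -3 (multiplicity 1), λ = 0 (multiplicity 1), λ = 18 (multiplicity 1), λ = 324 (multiplicity 1), λ = 4374 (multiplicity 1), λ = 52488 (multiplicity 1)

image of 1: 0
image of x: -3x + 3
image of x^2: 18x^2 - 36x + 18
image of x^3: -81x^3 + 243x^2 - 243x + 81
image of x^4: 324x^4 - 1296x^3 + 1944x^2 - 1296x + 324
image of x^5: -1215x^5 + 6075x^4 - 12150x^3 + 12150x^2 - 6075x + 1215
image of x^6: 4374x^6 - 26244x^5 + 65610x^4 - 87480x^3 + 65610x^2 - 26244x + 4374
image of x^7: -15309x^7 + 107163x^6 - 321489x^5 + 535815x^4 - 535815x^3 + 321489x^2 - 107163x + 15309
image of x^8: 52488x^8 - 419904x^7 + 1469664x^6 - 2939328x^5 + 3674160x^4 - 2939328x^3 + 1469664x^2 - 419904x + 52488
the matrix is upper triangular; its diagonal is (0, -3, 18, -81, 324, -1215, 4374, -15309, 52488)
for a triangular matrix the eigenvalues are the diagonal entries, with algebraic multiplicity their repetition count


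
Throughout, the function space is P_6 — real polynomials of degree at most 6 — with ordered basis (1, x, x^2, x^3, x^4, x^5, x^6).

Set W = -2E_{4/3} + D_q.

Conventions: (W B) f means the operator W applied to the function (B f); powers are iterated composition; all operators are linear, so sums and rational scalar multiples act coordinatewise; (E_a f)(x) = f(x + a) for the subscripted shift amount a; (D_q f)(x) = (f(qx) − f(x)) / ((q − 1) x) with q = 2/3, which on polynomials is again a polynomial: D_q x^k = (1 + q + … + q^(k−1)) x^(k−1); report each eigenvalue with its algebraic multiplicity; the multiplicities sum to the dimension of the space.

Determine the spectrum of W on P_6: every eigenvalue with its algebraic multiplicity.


image of 1: -2
image of x: -2x - 5/3
image of x^2: -2x^2 - (11/3)x - 32/9
image of x^3: -2x^3 - (53/9)x^2 - (32/3)x - 128/27
image of x^4: -2x^4 - (223/27)x^3 - (64/3)x^2 - (512/27)x - 512/81
image of x^5: -2x^5 - (869/81)x^4 - (320/9)x^3 - (1280/27)x^2 - (2560/81)x - 2048/243
image of x^6: -2x^6 - (3223/243)x^5 - (160/3)x^4 - (2560/27)x^3 - (2560/27)x^2 - (4096/81)x - 8192/729
the matrix is upper triangular; its diagonal is (-2, -2, -2, -2, -2, -2, -2)
for a triangular matrix the eigenvalues are the diagonal entries, with algebraic multiplicity their repetition count

λ = -2 (multiplicity 7)


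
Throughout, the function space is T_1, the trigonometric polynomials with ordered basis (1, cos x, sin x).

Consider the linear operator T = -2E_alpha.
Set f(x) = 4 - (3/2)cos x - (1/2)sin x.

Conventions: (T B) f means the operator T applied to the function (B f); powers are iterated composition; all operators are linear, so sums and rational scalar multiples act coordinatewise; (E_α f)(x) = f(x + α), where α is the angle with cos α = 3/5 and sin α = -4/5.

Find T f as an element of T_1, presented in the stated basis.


g(x) = -8 + cos x + 3sin x

E_alpha f = 4 - (1/2)cos x - (3/2)sin x
(-2E_alpha) f = -8 + cos x + 3sin x
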